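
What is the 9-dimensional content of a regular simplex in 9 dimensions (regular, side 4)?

V_9 = √(10) · 4^9 / (9! · 2^(9/2)) ≈ 0.100958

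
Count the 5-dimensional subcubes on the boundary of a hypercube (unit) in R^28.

Number of 5-faces = C(28,5) · 2^(28-5) = 98280 · 8388608 = 824432394240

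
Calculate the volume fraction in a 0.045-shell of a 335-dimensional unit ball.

V(inner)/V(outer) = ((1-0.045)/1)^335 ≈ 2e-07, so the shell fraction is 0.9999998.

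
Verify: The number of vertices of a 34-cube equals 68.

False. The 34-cube has 2^34 = 17179869184 vertices.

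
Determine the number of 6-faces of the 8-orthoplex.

An n-cross-polytope has 2^(k+1)·C(n,k+1) k-faces. Here 2^7·C(8,7) = 128·8 = 1024.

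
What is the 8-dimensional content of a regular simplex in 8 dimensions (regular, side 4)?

V_8 = √(9) · 4^8 / (8! · 2^(8/2)) ≈ 0.304762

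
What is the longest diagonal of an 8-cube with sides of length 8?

d = √(8² + 8² + ... + 8²) [8 terms] = √(8·8²) = 8√8 ≈ 22.6274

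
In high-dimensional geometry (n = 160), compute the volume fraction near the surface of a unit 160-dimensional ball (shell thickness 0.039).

1 - (1-0.039)^160 ≈ 0.998279 ≈ 99.83%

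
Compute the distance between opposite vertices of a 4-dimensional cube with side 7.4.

Diagonal = √4 · 7.4 = 14.8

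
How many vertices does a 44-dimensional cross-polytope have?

The 44-dimensional cross-polytope has 2n = 2·44 = 88 vertices.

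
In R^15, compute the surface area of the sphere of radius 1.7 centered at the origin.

The surface area of an n-ball is 2π^(n/2) r^(n-1) / Γ(n/2). For n=15, r=1.7: 9633.99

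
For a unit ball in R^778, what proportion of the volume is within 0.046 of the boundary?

1 - (1-0.046)^778 ≈ 1 - 1.226e-16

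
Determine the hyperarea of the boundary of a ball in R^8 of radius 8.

S_8(8) = 2·π^(8/2)·(8)^7 / Γ(8/2) = 2097152·π^4/3 ≈ 6.80939e+07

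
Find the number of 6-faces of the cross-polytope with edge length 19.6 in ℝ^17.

Number of 6-faces = 2^(6+1) · C(17,6+1) = 128 · 19448 = 2489344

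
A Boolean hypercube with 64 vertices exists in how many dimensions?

2^n = 64 ⇒ n = log_2(64) = 6.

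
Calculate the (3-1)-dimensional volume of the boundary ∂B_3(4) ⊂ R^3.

S_3(4) = 2·π^(3/2)·(4)^2 / Γ(3/2) = 4πr² = 4π·(4)² ≈ 201.062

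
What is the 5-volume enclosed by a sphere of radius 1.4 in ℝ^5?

The n-ball volume is π^(n/2)·r^n/Γ(n/2+1). With n=5, r=1.4: V ≈ 28.3099.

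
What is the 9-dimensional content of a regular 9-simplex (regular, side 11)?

Volume = 11^9 · √(10/2^9) / 9! ≈ 908.105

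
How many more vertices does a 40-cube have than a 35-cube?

The 40-cube has 2^40 = 1099511627776 vertices. The 35-cube has 2^35 = 34359738368 vertices. Difference: 1099511627776 - 34359738368 = 1065151889408.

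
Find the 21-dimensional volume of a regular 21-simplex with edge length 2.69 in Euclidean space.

V = (2.69^21 / 21!) · √((21+1) / 2^21) ≈ 6.71198e-14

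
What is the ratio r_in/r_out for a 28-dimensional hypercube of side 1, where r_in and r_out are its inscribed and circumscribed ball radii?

Ratio = (s/2)/(s√28/2) = 28^(-1/2) ≈ 0.188982.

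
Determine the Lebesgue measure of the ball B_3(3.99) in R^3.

Volume = π^{3/2}·(3.99)^3/Γ(5/2) ≈ 266.077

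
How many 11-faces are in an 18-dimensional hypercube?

Number of 11-faces = C(18,11) · 2^(18-11) = 31824 · 128 = 4073472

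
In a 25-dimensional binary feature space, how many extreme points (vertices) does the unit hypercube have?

Each vertex is a binary string of length 25, so there are 2^25 = 33554432.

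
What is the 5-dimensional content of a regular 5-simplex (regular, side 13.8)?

V_5 = √(6) · 13.8^5 / (5! · 2^(5/2)) ≈ 1805.99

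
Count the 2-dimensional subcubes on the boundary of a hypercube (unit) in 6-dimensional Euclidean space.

Choose 2 of 6 axes to span the face (C(6,2) = 15 ways), then fix each of the remaining 4 coordinates at one of its two extreme values (2^4 = 16 ways): 15·16 = 240.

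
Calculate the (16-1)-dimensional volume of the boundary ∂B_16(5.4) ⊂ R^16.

|∂B_16(5.4)| ≈ 3.64506e+11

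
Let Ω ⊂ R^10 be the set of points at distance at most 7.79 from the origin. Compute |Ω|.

V_10(7.79) = π^(10/2) · (7.79)^10 / Γ(10/2 + 1) ≈ 2.09866e+09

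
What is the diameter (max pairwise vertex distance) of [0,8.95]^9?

d = √(8.95² + 8.95² + ... + 8.95²) [9 terms] = √(9·8.95²) = 8.95√9 = 26.85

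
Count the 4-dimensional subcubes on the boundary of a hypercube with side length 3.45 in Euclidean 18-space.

Number of 4-faces = C(18,4) · 2^(18-4) = 3060 · 16384 = 50135040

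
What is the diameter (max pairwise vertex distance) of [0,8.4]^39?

||(8.4,8.4,...,8.4)|| = √(39)·8.4 ≈ 52.458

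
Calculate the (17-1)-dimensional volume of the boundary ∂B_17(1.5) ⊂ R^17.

S = n·V_n(r)/r = 17·V_17(1.5)/1.5 (volume-to-surface relation), giving 531441·π^8/3203200 ≈ 1574.24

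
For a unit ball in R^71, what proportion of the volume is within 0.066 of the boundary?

V(inner)/V(outer) = ((1-0.066)/1)^71 ≈ 0.007846, so the shell fraction is 0.992154.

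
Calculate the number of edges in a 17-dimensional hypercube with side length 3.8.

Each of the 2^17 = 131072 vertices has degree 17; total edges = 17·2^17/2 = 1114112.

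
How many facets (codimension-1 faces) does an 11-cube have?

f_10(11-cube) = (11 choose 10) · 2^1 = 22.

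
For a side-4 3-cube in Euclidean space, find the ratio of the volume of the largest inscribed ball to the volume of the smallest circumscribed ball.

V_in/V_out = n^(-n/2) = 3^(-3/2) ≈ 0.19245.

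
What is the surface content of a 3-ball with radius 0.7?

S_3(0.7) = 2·π^(3/2)·(0.7)^2 / Γ(3/2) = 4πr² = 4π·(0.7)² ≈ 6.15752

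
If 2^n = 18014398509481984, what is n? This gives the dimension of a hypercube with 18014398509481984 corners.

2^n = 18014398509481984 ⇒ n = log_2(18014398509481984) = 54.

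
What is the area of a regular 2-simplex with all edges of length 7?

Area = (√3/4) · 7² = 21.2176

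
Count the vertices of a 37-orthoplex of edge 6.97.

Number of vertices = 2n = 74.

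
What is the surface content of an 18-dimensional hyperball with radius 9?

The surface area of an n-ball is 2π^(n/2) r^(n-1) / Γ(n/2). For n=18, r=9: 1853020188851841·π^9/2240 ≈ 2.46593e+16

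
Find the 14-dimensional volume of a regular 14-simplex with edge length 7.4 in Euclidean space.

V = (7.4^14 / 14!) · √((14+1) / 2^14) ≈ 0.512473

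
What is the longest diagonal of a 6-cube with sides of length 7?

d = √(7² + 7² + ... + 7²) [6 terms] = √(6·7²) = 7√6 ≈ 17.1464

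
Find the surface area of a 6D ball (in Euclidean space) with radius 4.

The surface area of an n-ball is 2π^(n/2) r^(n-1) / Γ(n/2). For n=6, r=4: 1024·π^3 ≈ 31750.4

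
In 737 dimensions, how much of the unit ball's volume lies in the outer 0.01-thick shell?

1 - (1-0.01)^737 ≈ 0.999393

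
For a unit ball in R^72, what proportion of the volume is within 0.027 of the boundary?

V(inner)/V(outer) = ((1-0.027)/1)^72 ≈ 0.1394, so the shell fraction is 0.860644.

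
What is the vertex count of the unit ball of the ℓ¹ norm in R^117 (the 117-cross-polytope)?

The 117-dimensional cross-polytope has 2n = 2·117 = 234 vertices.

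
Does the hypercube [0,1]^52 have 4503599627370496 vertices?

True. The 52-cube has 2^52 = 4503599627370496 vertices.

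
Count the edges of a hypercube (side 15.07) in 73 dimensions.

An n-cube has n·2^(n-1) edges. With n = 73: 73·4722366482869645213696 = 344732753249484100599808.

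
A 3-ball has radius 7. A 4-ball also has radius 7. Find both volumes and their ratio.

V_3(7) ≈ 1436.76. V_4(7) ≈ 11848.5. Ratio V_3/V_4 ≈ 0.1213.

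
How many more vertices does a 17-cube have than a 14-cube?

The 17-cube has 2^17 = 131072 vertices. The 14-cube has 2^14 = 16384 vertices. Difference: 131072 - 16384 = 114688.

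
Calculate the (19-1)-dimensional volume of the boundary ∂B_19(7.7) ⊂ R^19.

|∂B_19(7.7)| ≈ 8.01999e+15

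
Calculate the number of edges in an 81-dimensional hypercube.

The 81-cube has n·2^(n-1) = 81·2^80 = 81·1208925819614629174706176 = 97922991388784963151200256 edges.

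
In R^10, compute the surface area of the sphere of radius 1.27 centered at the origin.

The surface area of an n-ball is 2π^(n/2) r^(n-1) / Γ(n/2). For n=10, r=1.27: 219.18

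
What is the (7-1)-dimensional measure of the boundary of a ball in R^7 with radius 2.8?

The surface area of an n-ball is 2π^(n/2) r^(n-1) / Γ(n/2). For n=7, r=2.8: 15937.7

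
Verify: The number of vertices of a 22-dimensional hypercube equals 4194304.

True. The 22-cube has 2^22 = 4194304 vertices.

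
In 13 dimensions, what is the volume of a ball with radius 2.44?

Volume = π^{13/2}·(2.44)^13/Γ(15/2) ≈ 98948.5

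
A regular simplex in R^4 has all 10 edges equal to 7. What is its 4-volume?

V_4 = √(5) · 7^4 / (4! · 2^(4/2)) ≈ 55.925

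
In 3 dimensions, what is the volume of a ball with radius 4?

The n-ball volume is π^(n/2)·r^n/Γ(n/2+1). With n=3, r=4: V = 256·π/3 ≈ 268.083.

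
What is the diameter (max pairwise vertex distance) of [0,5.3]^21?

Diagonal = √21 · 5.3 ≈ 24.2877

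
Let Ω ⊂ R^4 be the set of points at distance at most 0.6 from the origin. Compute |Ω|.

Volume = π^{4/2}·(0.6)^4/Γ(3) ≈ 0.63955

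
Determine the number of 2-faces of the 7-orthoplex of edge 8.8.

Each 2-face is the convex hull of 3 vertices, one chosen as ±e_i from each of 3 distinct axes: 2^3·C(7,3) = 280.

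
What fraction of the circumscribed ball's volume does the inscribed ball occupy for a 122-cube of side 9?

V_in/V_out = n^(-n/2) = 122^(-122/2) ≈ 5.39573e-128.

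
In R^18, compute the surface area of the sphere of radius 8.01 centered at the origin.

S_18(8.01) = 2·π^(18/2)·(8.01)^17 / Γ(18/2) ≈ 3.40103e+15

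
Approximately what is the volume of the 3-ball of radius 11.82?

The n-ball volume is π^(n/2)·r^n/Γ(n/2+1). With n=3, r=11.82: V ≈ 6917.37.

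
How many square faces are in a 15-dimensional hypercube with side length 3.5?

Choose 2 of 15 axes to span the face (C(15,2) = 105 ways), then fix each of the remaining 13 coordinates at one of its two extreme values (2^13 = 8192 ways): 105·8192 = 860160.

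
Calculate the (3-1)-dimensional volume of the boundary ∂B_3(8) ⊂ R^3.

The surface area of an n-ball is 2π^(n/2) r^(n-1) / Γ(n/2). For n=3, r=8: 4πr² = 4π·(8)² ≈ 804.248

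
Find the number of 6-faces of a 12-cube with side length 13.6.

f_6(12-cube) = (12 choose 6) · 2^6 = 59136.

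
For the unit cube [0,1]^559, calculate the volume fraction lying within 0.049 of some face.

Shell fraction = 1 - (1-0.098)^559 ≈ 1 - 9.13e-26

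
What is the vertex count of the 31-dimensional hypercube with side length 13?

Each vertex is a binary string of length 31, so there are 2^31 = 2147483648.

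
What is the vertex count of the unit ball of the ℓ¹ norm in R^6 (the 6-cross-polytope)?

The vertices are ±e_1, ..., ±e_6, so there are 2·6 = 12.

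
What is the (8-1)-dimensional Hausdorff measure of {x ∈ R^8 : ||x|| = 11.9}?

S = n·V_n(r)/r = 8·V_8(11.9)/11.9 (volume-to-surface relation), giving 1.09725e+09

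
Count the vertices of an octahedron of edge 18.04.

Number of vertices = 2n = 6.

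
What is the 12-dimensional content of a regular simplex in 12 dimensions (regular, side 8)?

V_12 = √(13) · 8^12 / (12! · 2^(12/2)) ≈ 8.08229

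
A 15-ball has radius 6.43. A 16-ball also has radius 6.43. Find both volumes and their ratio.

V_15(6.43) ≈ 5.06518e+11. V_16(6.43) ≈ 2.00934e+12. Ratio V_15/V_16 ≈ 0.2521.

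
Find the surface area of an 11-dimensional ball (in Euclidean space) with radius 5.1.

S_11(5.1) = 2·π^(11/2)·(5.1)^10 / Γ(11/2) ≈ 2.46717e+08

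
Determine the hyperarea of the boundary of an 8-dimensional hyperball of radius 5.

S = n·V_n(r)/r = 8·V_8(5)/5 (volume-to-surface relation), giving 78125·π^4/3 ≈ 2.5367e+06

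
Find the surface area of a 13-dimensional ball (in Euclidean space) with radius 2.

|∂B_13(2)| = 524288·π^6/10395 ≈ 48489.2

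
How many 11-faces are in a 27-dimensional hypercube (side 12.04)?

Choose 11 of 27 axes to span the face (C(27,11) = 13037895 ways), then fix each of the remaining 16 coordinates at one of its two extreme values (2^16 = 65536 ways): 13037895·65536 = 854451486720.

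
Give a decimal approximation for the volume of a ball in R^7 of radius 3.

V = 11664·π^3/35 ≈ 10333.1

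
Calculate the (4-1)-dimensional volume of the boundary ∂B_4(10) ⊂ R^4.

The surface area of an n-ball is 2π^(n/2) r^(n-1) / Γ(n/2). For n=4, r=10: 2000·π^2 ≈ 19739.2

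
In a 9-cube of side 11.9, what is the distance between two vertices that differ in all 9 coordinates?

The space diagonal of an n-cube of side s is s√n. Here 11.9·√9 = 35.7.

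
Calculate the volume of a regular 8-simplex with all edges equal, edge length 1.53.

V = (1.53^8 / 8!) · √((8+1) / 2^8) ≈ 0.000139641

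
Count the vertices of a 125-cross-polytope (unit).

Number of vertices = 2n = 250.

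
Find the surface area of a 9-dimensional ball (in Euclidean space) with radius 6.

S = n·V_n(r)/r = 9·V_9(6)/6 (volume-to-surface relation), giving 17915904·π^4/35 ≈ 4.98621e+07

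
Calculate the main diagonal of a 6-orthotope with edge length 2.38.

Diagonal = √6 · 2.38 ≈ 5.82979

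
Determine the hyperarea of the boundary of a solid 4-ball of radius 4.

The surface area of an n-ball is 2π^(n/2) r^(n-1) / Γ(n/2). For n=4, r=4: 128·π^2 ≈ 1263.31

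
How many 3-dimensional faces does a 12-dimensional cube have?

Choose 3 of 12 axes to span the face (C(12,3) = 220 ways), then fix each of the remaining 9 coordinates at one of its two extreme values (2^9 = 512 ways): 220·512 = 112640.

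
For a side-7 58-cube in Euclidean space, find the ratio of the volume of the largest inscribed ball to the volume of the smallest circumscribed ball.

Volume scales as r^n, and r_in/r_out = 1/√58, giving (1/√58)^58 ≈ 7.25418e-52.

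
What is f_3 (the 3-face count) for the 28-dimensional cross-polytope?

Each 3-face is the convex hull of 4 vertices, one chosen as ±e_i from each of 4 distinct axes: 2^4·C(28,4) = 327600.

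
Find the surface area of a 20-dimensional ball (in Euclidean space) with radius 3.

|∂B_20(3)| = 14348907·π^10/2240 ≈ 5.99887e+08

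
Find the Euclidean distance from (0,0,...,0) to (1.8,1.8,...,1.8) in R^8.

The space diagonal of an n-cube of side s is s√n. Here 1.8·√8 ≈ 5.09117.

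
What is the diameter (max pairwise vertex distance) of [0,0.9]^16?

Diagonal = √16 · 0.9 = 3.6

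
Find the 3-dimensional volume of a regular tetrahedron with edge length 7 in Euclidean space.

Volume = (√2/12) · 7³ = 40.4229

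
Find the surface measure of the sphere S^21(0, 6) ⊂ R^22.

S_22(6) = 2·π^(22/2)·(6)^21 / Γ(22/2) = 2115832430592·π^11/175 ≈ 3.55707e+15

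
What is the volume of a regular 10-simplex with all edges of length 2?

For a regular n-simplex with edge a, V = (a^n / n!)·√((n+1)/2^n). With a=2, n=10: V ≈ 2.92471e-05.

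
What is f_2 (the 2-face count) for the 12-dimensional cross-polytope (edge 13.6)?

Number of 2-faces = 2^(2+1) · C(12,2+1) = 8 · 220 = 1760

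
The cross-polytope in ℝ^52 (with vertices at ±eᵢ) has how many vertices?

Number of vertices = 2n = 104.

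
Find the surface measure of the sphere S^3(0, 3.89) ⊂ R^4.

S = n·V_n(r)/r = 4·V_4(3.89)/3.89 (volume-to-surface relation), giving 1161.93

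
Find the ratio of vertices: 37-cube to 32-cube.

The 37-cube has 2^37 = 137438953472 vertices. The 32-cube has 2^32 = 4294967296 vertices. Ratio: 137438953472/4294967296 = 32.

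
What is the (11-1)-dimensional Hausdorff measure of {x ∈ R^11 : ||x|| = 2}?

S_11(2) = 2·π^(11/2)·(2)^10 / Γ(11/2) = 65536·π^5/945 ≈ 21222.5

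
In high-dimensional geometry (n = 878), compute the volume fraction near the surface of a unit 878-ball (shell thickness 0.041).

1 - (1-0.041)^878 ≈ 1 - 1.088e-16 ≈ (100 - 1.11e-14)%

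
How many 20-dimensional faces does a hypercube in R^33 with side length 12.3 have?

f_20(33-cube) = (33 choose 20) · 2^13 = 4695379476480.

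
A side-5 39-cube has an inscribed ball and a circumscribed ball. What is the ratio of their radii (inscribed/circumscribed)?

r_in / r_out = (5/2) / (5√39/2) = 1/√39 ≈ 0.160128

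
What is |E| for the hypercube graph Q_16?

An n-cube has n·2^(n-1) edges. With n = 16: 16·32768 = 524288.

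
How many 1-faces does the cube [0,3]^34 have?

Each of the 2^34 = 17179869184 vertices has degree 34; total edges = 34·2^34/2 = 292057776128.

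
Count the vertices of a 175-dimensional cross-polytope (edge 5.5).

The vertices are ±e_1, ..., ±e_175, so there are 2·175 = 350.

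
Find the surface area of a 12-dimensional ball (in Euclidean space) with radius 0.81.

S_12(0.81) = 2·π^(12/2)·(0.81)^11 / Γ(12/2) ≈ 1.57791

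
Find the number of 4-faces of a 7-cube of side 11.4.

Choose 4 of 7 axes to span the face (C(7,4) = 35 ways), then fix each of the remaining 3 coordinates at one of its two extreme values (2^3 = 8 ways): 35·8 = 280.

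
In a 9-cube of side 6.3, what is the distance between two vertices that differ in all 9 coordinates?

Diagonal = √9 · 6.3 = 18.9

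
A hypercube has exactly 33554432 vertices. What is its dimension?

n = log_2(33554432) = 25.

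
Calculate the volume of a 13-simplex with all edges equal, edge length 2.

V = (2^13 / 13!) · √((13+1) / 2^13) ≈ 5.43849e-08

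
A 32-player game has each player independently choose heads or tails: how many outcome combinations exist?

Number of vertices = 2^32 = 4294967296.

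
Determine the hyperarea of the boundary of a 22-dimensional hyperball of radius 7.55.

S = n·V_n(r)/r = 22·V_22(7.55)/7.55 (volume-to-surface relation), giving 4.43406e+17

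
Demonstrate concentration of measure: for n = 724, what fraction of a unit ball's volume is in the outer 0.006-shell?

1 - (1-0.006)^724 ≈ 0.987184 ≈ 98.72%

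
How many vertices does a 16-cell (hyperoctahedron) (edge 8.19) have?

An n-cross-polytope has 2n vertices; here n = 4, giving 8.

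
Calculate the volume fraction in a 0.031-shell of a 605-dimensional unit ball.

Shell fraction = 1 - (1-0.031)^605 ≈ 0.9999999947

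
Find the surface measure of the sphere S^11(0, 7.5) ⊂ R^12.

S = n·V_n(r)/r = 12·V_12(7.5)/7.5 (volume-to-surface relation), giving 576650390625·π^6/8192 ≈ 6.7674e+10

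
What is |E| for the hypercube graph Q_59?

Number of 1-faces = C(59,1)·2^(59-1) = 59·288230376151711744 = 17005592192950992896.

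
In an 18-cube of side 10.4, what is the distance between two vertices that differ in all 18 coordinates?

The space diagonal of an n-cube of side s is s√n. Here 10.4·√18 ≈ 44.1235.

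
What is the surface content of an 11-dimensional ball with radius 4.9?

|∂B_11(4.9)| ≈ 1.65371e+08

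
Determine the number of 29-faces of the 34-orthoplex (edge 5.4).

Each 29-face is the convex hull of 30 vertices, one chosen as ±e_i from each of 30 distinct axes: 2^30·C(34,30) = 49795850829824.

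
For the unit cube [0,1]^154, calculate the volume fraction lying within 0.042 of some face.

1 - (1 - 2·0.042)^154 = 1 - 0.916^154 ≈ 0.9999986451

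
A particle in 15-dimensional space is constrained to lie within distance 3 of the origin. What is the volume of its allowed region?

V = 45349632·π^7/25025 ≈ 5.47329e+06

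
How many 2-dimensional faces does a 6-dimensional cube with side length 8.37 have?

Choose 2 of 6 axes to span the face (C(6,2) = 15 ways), then fix each of the remaining 4 coordinates at one of its two extreme values (2^4 = 16 ways): 15·16 = 240.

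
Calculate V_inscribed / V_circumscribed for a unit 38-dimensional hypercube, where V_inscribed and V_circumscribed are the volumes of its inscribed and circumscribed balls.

V_in/V_out = n^(-n/2) = 38^(-38/2) ≈ 9.64077e-31.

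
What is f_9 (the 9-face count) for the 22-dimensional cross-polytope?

Number of 9-faces = 2^(9+1) · C(22,9+1) = 1024 · 646646 = 662165504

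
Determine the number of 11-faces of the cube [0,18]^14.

f_11(14-cube) = (14 choose 11) · 2^3 = 2912.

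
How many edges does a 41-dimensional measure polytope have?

The 41-cube has n·2^(n-1) = 41·2^40 = 41·1099511627776 = 45079976738816 edges.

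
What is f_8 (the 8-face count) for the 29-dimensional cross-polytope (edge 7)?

Number of 8-faces = 2^(8+1) · C(29,8+1) = 512 · 10015005 = 5127682560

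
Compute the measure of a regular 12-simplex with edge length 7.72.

For a regular n-simplex with edge a, V = (a^n / n!)·√((n+1)/2^n). With a=7.72, n=12: V ≈ 5.27063.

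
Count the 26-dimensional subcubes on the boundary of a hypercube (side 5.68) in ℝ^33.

f_26(33-cube) = (33 choose 26) · 2^7 = 546822144.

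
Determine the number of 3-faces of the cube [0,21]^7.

An n-cube has C(n,k)·2^(n-k) k-faces. Here C(7,3)·2^4 = 35·16 = 560.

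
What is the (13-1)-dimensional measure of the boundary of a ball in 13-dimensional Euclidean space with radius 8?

|∂B_13(8)| = 8796093022208·π^6/10395 ≈ 8.13513e+11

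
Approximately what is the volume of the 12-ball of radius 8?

Volume = π^{12/2}·(8)^12/Γ(7) = 4294967296·π^6/45 ≈ 9.17586e+10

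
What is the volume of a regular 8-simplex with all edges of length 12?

V = (12^8 / 8!) · √((8+1) / 2^8) ≈ 1999.54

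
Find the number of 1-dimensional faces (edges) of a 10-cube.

Each of the 2^10 = 1024 vertices has degree 10; total edges = 10·2^10/2 = 5120.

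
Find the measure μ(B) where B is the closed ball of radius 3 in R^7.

V = 11664·π^3/35 ≈ 10333.1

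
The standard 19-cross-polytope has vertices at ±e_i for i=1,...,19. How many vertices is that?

Number of vertices = 2n = 38.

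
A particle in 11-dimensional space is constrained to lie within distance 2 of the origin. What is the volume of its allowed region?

Volume = π^{11/2}·(2)^11/Γ(13/2) = 131072·π^5/10395 ≈ 3858.64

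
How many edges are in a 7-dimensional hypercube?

f_1(7-cube) = (7 choose 1) · 2^6 = 448.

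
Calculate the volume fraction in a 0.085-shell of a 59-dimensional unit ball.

Shell fraction = 1 - (1-0.085)^59 ≈ 0.994705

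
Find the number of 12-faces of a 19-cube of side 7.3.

Choose 12 of 19 axes to span the face (C(19,12) = 50388 ways), then fix each of the remaining 7 coordinates at one of its two extreme values (2^7 = 128 ways): 50388·128 = 6449664.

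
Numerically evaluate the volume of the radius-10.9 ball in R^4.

The n-ball volume is π^(n/2)·r^n/Γ(n/2+1). With n=4, r=10.9: V ≈ 69658.8.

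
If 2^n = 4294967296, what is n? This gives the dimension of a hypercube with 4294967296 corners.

2^n = 4294967296 ⇒ n = log_2(4294967296) = 32.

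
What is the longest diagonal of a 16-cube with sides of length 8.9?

The space diagonal of an n-cube of side s is s√n. Here 8.9·√16 = 35.6.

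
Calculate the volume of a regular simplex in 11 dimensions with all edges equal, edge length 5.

V_11 = √(12) · 5^11 / (11! · 2^(11/2)) ≈ 0.0936354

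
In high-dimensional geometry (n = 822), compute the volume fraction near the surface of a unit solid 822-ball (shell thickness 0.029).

1 - (1-0.029)^822 ≈ 1 - 3.12e-11 ≈ (100 - 3.12e-09)%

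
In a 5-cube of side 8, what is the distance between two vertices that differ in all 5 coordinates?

||(8,8,...,8)|| = √(5)·8 ≈ 17.8885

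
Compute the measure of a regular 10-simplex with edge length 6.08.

For a regular n-simplex with edge a, V = (a^n / n!)·√((n+1)/2^n). With a=6.08, n=10: V ≈ 1.9716.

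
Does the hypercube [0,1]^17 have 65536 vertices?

False. The 17-cube has 2^17 = 131072 vertices.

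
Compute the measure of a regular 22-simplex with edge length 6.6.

V = (6.6^22 / 22!) · √((22+1) / 2^22) ≈ 2.2322e-06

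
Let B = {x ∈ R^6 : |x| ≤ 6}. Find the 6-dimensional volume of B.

V = 7776·π^3 ≈ 241105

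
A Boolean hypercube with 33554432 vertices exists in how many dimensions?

n = log_2(33554432) = 25.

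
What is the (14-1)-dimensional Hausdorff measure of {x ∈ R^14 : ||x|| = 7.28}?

S = n·V_n(r)/r = 14·V_14(7.28)/7.28 (volume-to-surface relation), giving 1.35349e+12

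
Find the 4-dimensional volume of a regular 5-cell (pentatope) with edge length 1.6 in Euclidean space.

For a regular n-simplex with edge a, V = (a^n / n!)·√((n+1)/2^n). With a=1.6, n=4: V ≈ 0.152649.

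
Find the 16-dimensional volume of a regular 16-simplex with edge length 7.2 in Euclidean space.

V = (7.2^16 / 16!) · √((16+1) / 2^16) ≈ 0.0401499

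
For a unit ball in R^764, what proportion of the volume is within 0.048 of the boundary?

Shell fraction = 1 - (1-0.048)^764 ≈ 1 - 4.771e-17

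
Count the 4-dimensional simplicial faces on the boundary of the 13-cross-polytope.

f_4(13-orthoplex) = 2^5 · (13 choose 5) = 41184.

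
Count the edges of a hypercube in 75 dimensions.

Number of 1-faces = C(75,1)·2^(75-1) = 75·18889465931478580854784 = 1416709944860893564108800.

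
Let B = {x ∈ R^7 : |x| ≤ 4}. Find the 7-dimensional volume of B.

V_7(4) = π^(7/2) · (4)^7 / Γ(7/2 + 1) = 262144·π^3/105 ≈ 77410.6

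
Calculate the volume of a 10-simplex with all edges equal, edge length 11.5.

V_10 = √(11) · 11.5^10 / (10! · 2^(10/2)) ≈ 1155.48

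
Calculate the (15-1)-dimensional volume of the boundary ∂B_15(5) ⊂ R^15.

S = n·V_n(r)/r = 15·V_15(5)/5 (volume-to-surface relation), giving 312500000000·π^7/27027 ≈ 3.49222e+10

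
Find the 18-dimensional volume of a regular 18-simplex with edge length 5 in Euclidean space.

V_18 = √(19) · 5^18 / (18! · 2^(18/2)) ≈ 5.07254e-06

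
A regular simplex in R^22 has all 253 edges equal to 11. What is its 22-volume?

V = (11^22 / 22!) · √((22+1) / 2^22) ≈ 0.169592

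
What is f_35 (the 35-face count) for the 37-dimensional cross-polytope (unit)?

f_35(37-orthoplex) = 2^36 · (37 choose 36) = 2542620639232.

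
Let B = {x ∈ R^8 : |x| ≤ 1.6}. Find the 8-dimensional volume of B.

V_8(1.6) = π^(8/2) · (1.6)^8 / Γ(8/2 + 1) ≈ 174.32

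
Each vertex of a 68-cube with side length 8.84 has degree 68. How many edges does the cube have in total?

Each of the 2^68 = 295147905179352825856 vertices has degree 68; total edges = 68·2^68/2 = 10035028776097996079104.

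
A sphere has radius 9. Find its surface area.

The surface area of an n-ball is 2π^(n/2) r^(n-1) / Γ(n/2). For n=3, r=9: 4πr² = 4π·(9)² ≈ 1017.88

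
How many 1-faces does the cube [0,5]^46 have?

The 46-cube has n·2^(n-1) = 46·2^45 = 46·35184372088832 = 1618481116086272 edges.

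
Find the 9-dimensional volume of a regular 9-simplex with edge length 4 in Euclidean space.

Volume = 4^9 · √(10/2^9) / 9! ≈ 0.100958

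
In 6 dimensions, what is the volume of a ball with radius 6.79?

Volume = π^{6/2}·(6.79)^6/Γ(4) ≈ 506427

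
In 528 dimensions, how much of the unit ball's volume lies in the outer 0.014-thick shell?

Shell fraction = 1 - (1-0.014)^528 ≈ 0.999415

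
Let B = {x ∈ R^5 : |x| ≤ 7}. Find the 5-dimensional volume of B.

V_5(7) = π^(5/2) · (7)^5 / Γ(5/2 + 1) = 134456·π^2/15 ≈ 88468.5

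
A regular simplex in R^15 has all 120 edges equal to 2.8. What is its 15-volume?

Volume = 2.8^15 · √(16/2^15) / 15! ≈ 8.61402e-08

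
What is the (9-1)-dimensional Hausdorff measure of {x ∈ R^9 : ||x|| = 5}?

|∂B_9(5)| = 2500000·π^4/21 ≈ 1.15963e+07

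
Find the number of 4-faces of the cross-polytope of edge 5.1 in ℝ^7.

f_4(7-orthoplex) = 2^5 · (7 choose 5) = 672.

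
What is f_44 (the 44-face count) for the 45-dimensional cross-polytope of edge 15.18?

Each 44-face is the convex hull of 45 vertices, one chosen as ±e_i from each of 45 distinct axes: 2^45·C(45,45) = 35184372088832.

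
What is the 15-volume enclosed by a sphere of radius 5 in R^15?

The n-ball volume is π^(n/2)·r^n/Γ(n/2+1). With n=15, r=5: V = 312500000000·π^7/81081 ≈ 1.16407e+10.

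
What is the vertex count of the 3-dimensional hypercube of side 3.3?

Number of vertices = 2^3 = 8.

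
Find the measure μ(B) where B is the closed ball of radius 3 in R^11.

V = 419904·π^5/385 ≈ 333763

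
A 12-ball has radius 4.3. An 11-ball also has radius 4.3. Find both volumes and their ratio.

V_12(4.3) ≈ 5.33566e+07. V_11(4.3) ≈ 1.75089e+07. Ratio V_12/V_11 ≈ 3.047.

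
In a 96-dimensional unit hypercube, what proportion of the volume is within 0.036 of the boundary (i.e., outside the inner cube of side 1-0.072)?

1 - (1 - 2·0.036)^96 = 1 - 0.928^96 ≈ 0.999233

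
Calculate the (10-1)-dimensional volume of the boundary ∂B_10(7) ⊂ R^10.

The surface area of an n-ball is 2π^(n/2) r^(n-1) / Γ(n/2). For n=10, r=7: 40353607·π^5/12 ≈ 1.02908e+09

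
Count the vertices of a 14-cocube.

The vertices are ±e_1, ..., ±e_14, so there are 2·14 = 28.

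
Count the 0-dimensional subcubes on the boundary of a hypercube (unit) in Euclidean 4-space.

f_0(4-cube) = (4 choose 0) · 2^4 = 16.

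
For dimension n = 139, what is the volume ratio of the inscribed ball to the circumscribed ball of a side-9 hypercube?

Volume scales as r^n, and r_in/r_out = 1/√139, giving (1/√139)^139 ≈ 1.1494e-149.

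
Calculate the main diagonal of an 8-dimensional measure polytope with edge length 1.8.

d = √(1.8² + 1.8² + ... + 1.8²) [8 terms] = √(8·1.8²) = 1.8√8 ≈ 5.09117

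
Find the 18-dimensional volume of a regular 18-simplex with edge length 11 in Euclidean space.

For a regular n-simplex with edge a, V = (a^n / n!)·√((n+1)/2^n). With a=11, n=18: V ≈ 7.39323.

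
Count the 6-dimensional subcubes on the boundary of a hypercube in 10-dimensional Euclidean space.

An n-cube has C(n,k)·2^(n-k) k-faces. Here C(10,6)·2^4 = 210·16 = 3360.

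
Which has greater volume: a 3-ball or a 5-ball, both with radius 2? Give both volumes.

V_3(2) ≈ 33.5103. V_5(2) ≈ 168.441. The 5-ball is larger.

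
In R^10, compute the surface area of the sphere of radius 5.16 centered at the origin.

S = n·V_n(r)/r = 10·V_10(5.16)/5.16 (volume-to-surface relation), giving 6.61326e+07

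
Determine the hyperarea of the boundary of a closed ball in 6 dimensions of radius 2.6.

|∂B_6(2.6)| ≈ 3683.97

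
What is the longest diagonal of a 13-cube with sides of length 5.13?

The space diagonal of an n-cube of side s is s√n. Here 5.13·√13 ≈ 18.4965.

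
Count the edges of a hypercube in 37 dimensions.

An n-cube has n·2^(n-1) edges. With n = 37: 37·68719476736 = 2542620639232.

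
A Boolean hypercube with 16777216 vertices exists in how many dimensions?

The n-cube has 2^n vertices, and 16777216 = 2^24, so n = 24.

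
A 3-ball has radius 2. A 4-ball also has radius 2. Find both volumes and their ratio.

V_3(2) ≈ 33.5103. V_4(2) ≈ 78.9568. Ratio V_3/V_4 ≈ 0.4244.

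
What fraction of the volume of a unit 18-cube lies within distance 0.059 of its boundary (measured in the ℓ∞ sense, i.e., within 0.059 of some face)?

The inner cube has side 1-2·0.059 = 0.882 and volume (0.882)^18 ≈ 0.1043, so the shell holds 0.895664 of the volume.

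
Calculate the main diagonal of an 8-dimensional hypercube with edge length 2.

Diagonal = √8 · 2 ≈ 5.65685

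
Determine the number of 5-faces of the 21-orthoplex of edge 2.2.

Number of 5-faces = 2^(5+1) · C(21,5+1) = 64 · 54264 = 3472896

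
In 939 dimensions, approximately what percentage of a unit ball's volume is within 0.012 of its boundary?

1 - (1-0.012)^939 ≈ 0.999988 ≈ 99.998807%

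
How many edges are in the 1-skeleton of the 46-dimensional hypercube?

Each of the 2^46 = 70368744177664 vertices has degree 46; total edges = 46·2^46/2 = 1618481116086272.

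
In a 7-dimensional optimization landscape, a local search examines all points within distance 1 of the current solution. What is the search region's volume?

V_7(1) = π^(7/2) · (1)^7 / Γ(7/2 + 1) = 16·π^3/105 ≈ 4.72477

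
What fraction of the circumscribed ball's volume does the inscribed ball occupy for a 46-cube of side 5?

V_in / V_out = (r_in/r_out)^46 = (1/√46)^46 = 46^(-46/2) ≈ 5.70913e-39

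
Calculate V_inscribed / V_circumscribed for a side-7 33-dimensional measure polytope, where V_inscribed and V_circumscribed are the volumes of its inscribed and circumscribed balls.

V_in / V_out = (r_in/r_out)^33 = (1/√33)^33 = 33^(-33/2) ≈ 8.80076e-26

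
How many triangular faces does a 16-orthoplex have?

An n-cross-polytope has 2^(k+1)·C(n,k+1) k-faces. Here 2^3·C(16,3) = 8·560 = 4480.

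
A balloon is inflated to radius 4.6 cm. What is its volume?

The n-ball volume is π^(n/2)·r^n/Γ(n/2+1). With n=3, r=4.6: V ≈ 407.72.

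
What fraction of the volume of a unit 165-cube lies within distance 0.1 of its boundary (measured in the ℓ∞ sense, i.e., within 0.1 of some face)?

1 - (1 - 2·0.1)^165 = 1 - 0.8^165 ≈ 1 - 1.023e-16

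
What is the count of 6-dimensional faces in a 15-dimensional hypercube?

Choose 6 of 15 axes to span the face (C(15,6) = 5005 ways), then fix each of the remaining 9 coordinates at one of its two extreme values (2^9 = 512 ways): 5005·512 = 2562560.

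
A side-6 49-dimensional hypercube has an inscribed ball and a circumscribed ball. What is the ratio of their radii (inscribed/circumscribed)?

For an n-cube of any side s, the inradius is s/2 and the circumradius is s√n/2, so the ratio is 1/√49 ≈ 0.142857.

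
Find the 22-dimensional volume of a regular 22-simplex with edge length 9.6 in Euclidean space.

For a regular n-simplex with edge a, V = (a^n / n!)·√((n+1)/2^n). With a=9.6, n=22: V ≈ 0.00848661.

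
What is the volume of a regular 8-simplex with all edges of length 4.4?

For a regular n-simplex with edge a, V = (a^n / n!)·√((n+1)/2^n). With a=4.4, n=8: V ≈ 0.653284.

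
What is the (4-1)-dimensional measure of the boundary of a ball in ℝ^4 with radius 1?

S_4(1) = 2·π^(4/2)·(1)^3 / Γ(4/2) = 2·π^2 ≈ 19.7392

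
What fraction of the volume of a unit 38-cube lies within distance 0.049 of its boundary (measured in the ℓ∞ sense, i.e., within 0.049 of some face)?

1 - (1 - 2·0.049)^38 = 1 - 0.902^38 ≈ 0.980146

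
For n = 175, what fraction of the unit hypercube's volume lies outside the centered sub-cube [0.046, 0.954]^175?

1 - (1 - 2·0.046)^175 = 1 - 0.908^175 ≈ 0.9999999538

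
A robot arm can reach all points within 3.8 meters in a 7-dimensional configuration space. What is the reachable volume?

V_7(3.8) = π^(7/2) · (3.8)^7 / Γ(7/2 + 1) ≈ 54058.7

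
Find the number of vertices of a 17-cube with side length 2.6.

Number of vertices = 2^17 = 131072.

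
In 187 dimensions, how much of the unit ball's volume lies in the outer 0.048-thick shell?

1 - (1-0.048)^187 ≈ 0.999899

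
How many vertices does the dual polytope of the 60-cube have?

An n-cross-polytope has 2n vertices; here n = 60, giving 120.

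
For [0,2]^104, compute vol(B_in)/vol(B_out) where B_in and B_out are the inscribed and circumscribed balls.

The radii are 2/2 and 2√104/2, so the volume ratio is (1/√104)^104 = 104^{-104/2} ≈ 1.30097e-105.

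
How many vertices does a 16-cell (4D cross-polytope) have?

An n-cross-polytope has 2n vertices; here n = 4, giving 8.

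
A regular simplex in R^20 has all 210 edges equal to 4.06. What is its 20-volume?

For a regular n-simplex with edge a, V = (a^n / n!)·√((n+1)/2^n). With a=4.06, n=20: V ≈ 2.72399e-09.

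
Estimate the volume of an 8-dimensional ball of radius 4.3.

Volume = π^{8/2}·(4.3)^8/Γ(5) ≈ 474390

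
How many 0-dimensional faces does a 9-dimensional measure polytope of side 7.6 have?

f_0(9-cube) = (9 choose 0) · 2^9 = 512.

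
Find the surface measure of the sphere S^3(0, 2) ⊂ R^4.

S_4(2) = 2·π^(4/2)·(2)^3 / Γ(4/2) = 16·π^2 ≈ 157.914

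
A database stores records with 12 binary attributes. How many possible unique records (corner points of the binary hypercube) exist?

The 12-cube has 2^12 = 4096 vertices.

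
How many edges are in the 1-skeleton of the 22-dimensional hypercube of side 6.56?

An n-cube has n·2^(n-1) edges. With n = 22: 22·2097152 = 46137344.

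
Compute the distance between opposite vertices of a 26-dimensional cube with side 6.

||(6,6,...,6)|| = √(26)·6 ≈ 30.5941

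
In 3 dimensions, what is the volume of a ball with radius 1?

V = 4·π/3 ≈ 4.18879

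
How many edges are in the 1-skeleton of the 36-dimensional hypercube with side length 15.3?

An n-cube has n·2^(n-1) edges. With n = 36: 36·34359738368 = 1236950581248.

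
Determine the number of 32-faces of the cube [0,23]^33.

Choose 32 of 33 axes to span the face (C(33,32) = 33 ways), then fix each of the remaining 1 coordinate at one of its two extreme values (2^1 = 2 ways): 33·2 = 66.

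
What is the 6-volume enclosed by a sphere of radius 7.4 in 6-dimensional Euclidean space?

Volume = π^{6/2}·(7.4)^6/Γ(4) ≈ 848572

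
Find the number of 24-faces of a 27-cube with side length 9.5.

Number of 24-faces = C(27,24) · 2^(27-24) = 2925 · 8 = 23400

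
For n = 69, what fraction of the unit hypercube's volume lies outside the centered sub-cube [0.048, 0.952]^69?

Shell fraction = 1 - (1-0.096)^69 ≈ 0.999055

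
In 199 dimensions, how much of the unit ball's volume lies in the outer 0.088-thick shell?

V(inner)/V(outer) = ((1-0.088)/1)^199 ≈ 1.094e-08, so the shell fraction is 0.9999999891.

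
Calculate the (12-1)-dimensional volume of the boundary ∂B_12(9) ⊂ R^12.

S_12(9) = 2·π^(12/2)·(9)^11 / Γ(12/2) = 10460353203·π^6/20 ≈ 5.02824e+11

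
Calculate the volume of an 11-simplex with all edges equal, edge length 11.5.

For a regular n-simplex with edge a, V = (a^n / n!)·√((n+1)/2^n). With a=11.5, n=11: V ≈ 892.167.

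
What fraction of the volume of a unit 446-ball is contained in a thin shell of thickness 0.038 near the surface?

Shell fraction = 1 - (1-0.038)^446 ≈ 0.9999999687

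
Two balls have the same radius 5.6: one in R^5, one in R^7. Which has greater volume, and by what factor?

V_5(5.6) ≈ 28989.4, V_7(5.6) ≈ 816012. The 7-ball is larger by a factor of 28.15.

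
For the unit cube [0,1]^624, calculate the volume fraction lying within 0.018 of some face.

1 - (1 - 2·0.018)^624 = 1 - 0.964^624 ≈ 1 - 1.159e-10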